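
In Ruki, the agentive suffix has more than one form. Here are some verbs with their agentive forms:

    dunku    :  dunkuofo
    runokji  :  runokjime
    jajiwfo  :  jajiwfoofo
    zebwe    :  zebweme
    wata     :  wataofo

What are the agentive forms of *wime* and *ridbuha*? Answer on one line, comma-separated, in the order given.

wimeme, ridbuhaofo

The alternation tracks the last vowel of the stem — -me when the last vowel of the stem is a front vowel (*runokji*, *zebwe*); -ofo when the last vowel of the stem is a back vowel (*dunku*, *jajiwfo*, *wata*).
Since the last vowel of *wime* is /e/ (a front vowel), it takes -me, giving *wimeme*.
*ridbuha* — last vowel /a/ (a back vowel) → -ofo → *ridbuhaofo*.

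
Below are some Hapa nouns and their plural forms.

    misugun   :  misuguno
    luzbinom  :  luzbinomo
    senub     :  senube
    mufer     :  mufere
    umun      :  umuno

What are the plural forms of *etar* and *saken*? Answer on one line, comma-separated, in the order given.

etare, sakeno

The suffix is conditioned by the final consonant: -o when the stem ends in a nasal (*misugun*, *luzbinom*, *umun*); -e when the stem ends in a non-nasal consonant (*senub*, *mufer*).
The final consonant of *etar* is /r/, which is non-nasal, so the suffix is -e, giving *etare*.
*saken* — final consonant /n/ (a nasal) → -o → *sakeno*.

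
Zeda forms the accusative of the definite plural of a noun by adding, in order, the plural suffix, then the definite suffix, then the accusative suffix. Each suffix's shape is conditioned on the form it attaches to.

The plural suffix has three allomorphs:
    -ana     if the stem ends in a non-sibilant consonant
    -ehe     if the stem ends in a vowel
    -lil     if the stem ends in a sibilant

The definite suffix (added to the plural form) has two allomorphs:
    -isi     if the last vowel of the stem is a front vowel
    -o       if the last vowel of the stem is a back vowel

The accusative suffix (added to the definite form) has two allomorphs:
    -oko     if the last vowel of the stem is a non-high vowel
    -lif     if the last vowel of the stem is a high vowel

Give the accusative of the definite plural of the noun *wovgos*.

Since the final sound of *wovgos* is /s/ (a sibilant), it takes -lil, giving *wovgoslil*.
The last vowel of the plural form *wovgoslil* is /i/, which is a front vowel, so the definite suffix is -isi, giving *wovgoslilisi*.
The last vowel of the definite form *wovgoslilisi* is /i/, which is a high vowel, so the accusative suffix is -lif, giving *wovgoslilisilif*.

wovgoslilisilif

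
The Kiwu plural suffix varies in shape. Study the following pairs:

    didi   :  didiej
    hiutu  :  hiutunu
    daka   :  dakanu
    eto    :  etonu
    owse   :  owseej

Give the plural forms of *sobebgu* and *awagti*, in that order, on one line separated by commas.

Looking at the last vowel of each stem: -ej when the last vowel of the stem is a front vowel (*didi*, *owse*); -nu when the last vowel of the stem is a back vowel (*hiutu*, *daka*, *eto*).
Since the last vowel of *sobebgu* is /u/ (a back vowel), it takes -nu, giving *sobebgunu*.
Since the last vowel of *awagti* is /i/ (a front vowel), it takes -ej, giving *awagtiej*.

sobebgunu, awagtiej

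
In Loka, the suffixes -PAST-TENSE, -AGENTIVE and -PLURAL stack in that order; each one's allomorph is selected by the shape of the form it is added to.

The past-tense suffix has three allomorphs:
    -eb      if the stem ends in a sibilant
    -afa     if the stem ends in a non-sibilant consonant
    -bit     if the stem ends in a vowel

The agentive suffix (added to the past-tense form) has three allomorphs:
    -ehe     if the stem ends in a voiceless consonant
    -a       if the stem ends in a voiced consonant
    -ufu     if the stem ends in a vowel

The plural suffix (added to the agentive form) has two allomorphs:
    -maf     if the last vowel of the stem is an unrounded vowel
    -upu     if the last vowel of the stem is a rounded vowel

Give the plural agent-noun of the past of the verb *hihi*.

Since the final sound of *hihi* is /i/ (a vowel), it takes -bit, giving *hihibit*.
The past-tense form *hihibit* — final sound /t/ (a voiceless consonant) → -ehe → *hihibitehe*.
The last vowel of the agentive form *hihibitehe* is /e/, which is an unrounded vowel, so the plural suffix is -maf, giving *hihibitehemaf*.

hihibitehemaf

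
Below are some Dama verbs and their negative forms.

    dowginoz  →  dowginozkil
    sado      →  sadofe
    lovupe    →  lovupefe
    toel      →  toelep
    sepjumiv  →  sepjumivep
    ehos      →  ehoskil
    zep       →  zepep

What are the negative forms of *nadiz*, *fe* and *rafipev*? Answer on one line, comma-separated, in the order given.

nadizkil, fefe, rafipevep

The suffix is conditioned by the final sound: -kil when the stem ends in a sibilant (*dowginoz*, *ehos*); -ep when the stem ends in a non-sibilant consonant (*toel*, *sepjumiv*, *zep*); -fe when the stem ends in a vowel (*sado*, *lovupe*).
Since the final sound of *nadiz* is /z/ (a sibilant), it takes -kil, giving *nadizkil*.
*fe*: final sound = /e/, a vowel → -fe → *fefe*.
Since the final sound of *rafipev* is /v/ (a non-sibilant consonant), it takes -ep, giving *rafipevep*.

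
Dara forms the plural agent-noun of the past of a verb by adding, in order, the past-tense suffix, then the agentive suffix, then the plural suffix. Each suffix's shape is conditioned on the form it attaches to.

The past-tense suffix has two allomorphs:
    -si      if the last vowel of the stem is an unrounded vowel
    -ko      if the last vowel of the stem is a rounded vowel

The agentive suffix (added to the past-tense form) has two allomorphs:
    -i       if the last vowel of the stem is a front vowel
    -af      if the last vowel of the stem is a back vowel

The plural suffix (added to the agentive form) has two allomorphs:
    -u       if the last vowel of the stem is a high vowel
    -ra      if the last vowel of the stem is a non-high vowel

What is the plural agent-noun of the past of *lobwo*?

Since the last vowel of *lobwo* is /o/ (a rounded vowel), it takes -ko, giving *lobwoko*.
The past-tense form *lobwoko* — last vowel /o/ (a back vowel) → -af → *lobwokoaf*.
The agentive form *lobwokoaf*: last vowel = /a/, a non-high vowel → -ra → *lobwokoafra*.

lobwokoafra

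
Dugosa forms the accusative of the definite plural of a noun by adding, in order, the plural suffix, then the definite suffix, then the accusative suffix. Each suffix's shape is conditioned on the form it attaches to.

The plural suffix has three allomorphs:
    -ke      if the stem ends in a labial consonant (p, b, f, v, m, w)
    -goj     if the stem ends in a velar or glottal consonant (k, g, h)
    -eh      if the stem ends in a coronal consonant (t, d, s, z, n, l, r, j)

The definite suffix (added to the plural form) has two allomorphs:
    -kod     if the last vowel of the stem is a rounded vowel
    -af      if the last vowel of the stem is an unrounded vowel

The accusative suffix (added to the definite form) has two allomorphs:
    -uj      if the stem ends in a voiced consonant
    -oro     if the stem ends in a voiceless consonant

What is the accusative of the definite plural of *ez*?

Since the final consonant of *ez* is /z/ (coronal), it takes -eh, giving *ezeh*.
The plural form *ezeh* — last vowel /e/ (an unrounded vowel) → -af → *ezehaf*.
The definite form *ezehaf* — final consonant /f/ (voiceless) → -oro → *ezehaforo*.

ezehaforo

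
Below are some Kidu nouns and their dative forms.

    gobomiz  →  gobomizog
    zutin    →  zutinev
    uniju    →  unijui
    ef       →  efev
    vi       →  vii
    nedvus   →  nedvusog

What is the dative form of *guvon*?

Looking at the final sound of each stem: -og when the stem ends in a sibilant (*gobomiz*, *nedvus*); -ev when the stem ends in a non-sibilant consonant (*zutin*, *ef*); -i when the stem ends in a vowel (*uniju*, *vi*).
*guvon* — final sound /n/ (a non-sibilant consonant) → -ev → *guvonev*.

guvonev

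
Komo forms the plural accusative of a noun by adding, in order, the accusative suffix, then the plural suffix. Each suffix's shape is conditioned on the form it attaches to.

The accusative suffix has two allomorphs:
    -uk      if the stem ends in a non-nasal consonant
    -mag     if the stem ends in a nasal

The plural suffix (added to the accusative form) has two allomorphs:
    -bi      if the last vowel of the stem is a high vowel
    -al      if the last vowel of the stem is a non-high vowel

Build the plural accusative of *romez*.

romezukbi

Since the final consonant of *romez* is /z/ (non-nasal), it takes -uk, giving *romezuk*.
The accusative form *romezuk*: last vowel = /u/, a high vowel → -bi → *romezukbi*.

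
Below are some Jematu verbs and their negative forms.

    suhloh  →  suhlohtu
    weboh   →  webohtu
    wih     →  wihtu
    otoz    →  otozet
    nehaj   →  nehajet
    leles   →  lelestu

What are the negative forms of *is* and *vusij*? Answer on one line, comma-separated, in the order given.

istu, vusijet

Looking at the final consonant of each stem: -tu when the stem ends in a voiceless consonant (*suhloh*, *weboh*, *wih*, *leles*); -et when the stem ends in a voiced consonant (*otoz*, *nehaj*).
Since the final consonant of *is* is /s/ (voiceless), it takes -tu, giving *istu*.
The final consonant of *vusij* is /j/, which is voiced, so the suffix is -et, giving *vusijet*.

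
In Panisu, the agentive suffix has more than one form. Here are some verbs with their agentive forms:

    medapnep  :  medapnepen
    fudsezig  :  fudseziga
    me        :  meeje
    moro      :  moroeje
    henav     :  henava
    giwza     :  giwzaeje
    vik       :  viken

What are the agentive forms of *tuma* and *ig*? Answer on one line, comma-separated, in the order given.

The suffix is conditioned by the final sound: -en when the stem ends in a voiceless consonant (*medapnep*, *vik*); -a when the stem ends in a voiced consonant (*fudsezig*, *henav*); -eje when the stem ends in a vowel (*me*, *moro*, *giwza*).
Since the final sound of *tuma* is /a/ (a vowel), it takes -eje, giving *tumaeje*.
*ig*: final sound = /g/, a voiced consonant → -a → *iga*.

tumaeje, iga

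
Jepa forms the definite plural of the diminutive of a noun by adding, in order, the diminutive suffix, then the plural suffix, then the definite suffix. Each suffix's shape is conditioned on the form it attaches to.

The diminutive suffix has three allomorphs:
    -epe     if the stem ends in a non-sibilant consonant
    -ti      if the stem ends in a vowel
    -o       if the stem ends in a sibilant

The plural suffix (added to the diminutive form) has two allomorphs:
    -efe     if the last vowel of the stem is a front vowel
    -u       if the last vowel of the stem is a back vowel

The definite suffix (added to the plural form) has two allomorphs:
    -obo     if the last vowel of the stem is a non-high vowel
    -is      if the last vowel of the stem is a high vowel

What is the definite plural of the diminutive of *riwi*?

riwitiefeobo

The final sound of *riwi* is /i/, which is a vowel, so the diminutive suffix is -ti, giving *riwiti*.
The diminutive form *riwiti*: last vowel = /i/, a front vowel → -efe → *riwitiefe*.
The last vowel of the plural form *riwitiefe* is /e/, which is a non-high vowel, so the definite suffix is -obo, giving *riwitiefeobo*.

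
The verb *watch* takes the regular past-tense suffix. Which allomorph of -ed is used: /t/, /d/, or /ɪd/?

/t/

The stem *watch* ends in a voiceless consonant other than /t/.
The -ed suffix is realized as /ɪd/ after /t, d/; as /t/ after other voiceless consonants; and as /d/ after other voiced sounds.
So -ed on *watch* is pronounced /t/.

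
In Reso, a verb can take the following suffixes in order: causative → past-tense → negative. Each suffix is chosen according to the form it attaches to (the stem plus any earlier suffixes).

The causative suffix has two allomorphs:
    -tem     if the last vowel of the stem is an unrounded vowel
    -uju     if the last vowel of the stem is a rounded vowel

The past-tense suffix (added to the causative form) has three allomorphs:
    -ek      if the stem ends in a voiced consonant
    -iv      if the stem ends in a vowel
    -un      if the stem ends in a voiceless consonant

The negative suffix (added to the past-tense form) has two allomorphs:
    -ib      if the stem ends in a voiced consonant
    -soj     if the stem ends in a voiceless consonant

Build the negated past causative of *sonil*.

soniltemeksoj

Since the last vowel of *sonil* is /i/ (an unrounded vowel), it takes -tem, giving *soniltem*.
The causative form *soniltem* — final sound /m/ (a voiced consonant) → -ek → *soniltemek*.
The final consonant of the past-tense form *soniltemek* is /k/, which is voiceless, so the negative suffix is -soj, giving *soniltemeksoj*.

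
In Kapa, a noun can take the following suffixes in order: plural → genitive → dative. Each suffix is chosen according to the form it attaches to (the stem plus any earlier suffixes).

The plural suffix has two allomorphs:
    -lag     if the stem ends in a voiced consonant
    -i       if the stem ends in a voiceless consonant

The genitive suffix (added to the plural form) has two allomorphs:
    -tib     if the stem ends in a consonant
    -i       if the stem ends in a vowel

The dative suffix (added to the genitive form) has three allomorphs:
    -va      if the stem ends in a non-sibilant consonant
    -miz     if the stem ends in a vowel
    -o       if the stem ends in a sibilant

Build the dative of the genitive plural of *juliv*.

*juliv* — final consonant /v/ (voiced) → -lag → *julivlag*.
The plural form *julivlag*: final sound = /g/, a consonant → -tib → *julivlagtib*.
The genitive form *julivlagtib* — final sound /b/ (a non-sibilant consonant) → -va → *julivlagtibva*.

julivlagtibva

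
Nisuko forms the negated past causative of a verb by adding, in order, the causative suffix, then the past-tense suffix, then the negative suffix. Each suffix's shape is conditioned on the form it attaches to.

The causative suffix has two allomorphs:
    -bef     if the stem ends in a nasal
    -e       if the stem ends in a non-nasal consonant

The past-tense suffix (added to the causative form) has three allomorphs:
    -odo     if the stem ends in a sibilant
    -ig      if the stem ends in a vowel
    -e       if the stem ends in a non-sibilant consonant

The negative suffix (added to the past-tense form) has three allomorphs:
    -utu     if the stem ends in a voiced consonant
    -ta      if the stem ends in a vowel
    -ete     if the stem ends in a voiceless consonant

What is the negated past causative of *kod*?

The final consonant of *kod* is /d/, which is non-nasal, so the causative suffix is -e, giving *kode*.
Since the final sound of the causative form *kode* is /e/ (a vowel), it takes -ig, giving *kodeig*.
The past-tense form *kodeig* — final sound /g/ (a voiced consonant) → -utu → *kodeigutu*.

kodeigutu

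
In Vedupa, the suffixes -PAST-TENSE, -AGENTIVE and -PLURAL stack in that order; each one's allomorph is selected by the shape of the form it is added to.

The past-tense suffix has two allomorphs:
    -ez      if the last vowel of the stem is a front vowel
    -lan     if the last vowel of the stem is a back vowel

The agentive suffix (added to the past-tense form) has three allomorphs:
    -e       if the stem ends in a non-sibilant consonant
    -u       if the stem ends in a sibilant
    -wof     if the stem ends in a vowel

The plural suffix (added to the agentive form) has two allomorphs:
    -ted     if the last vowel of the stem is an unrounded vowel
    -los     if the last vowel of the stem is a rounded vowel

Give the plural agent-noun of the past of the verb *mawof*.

The last vowel of *mawof* is /o/, which is a back vowel, so the past-tense suffix is -lan, giving *mawoflan*.
The final sound of the past-tense form *mawoflan* is /n/, which is a non-sibilant consonant, so the agentive suffix is -e, giving *mawoflane*.
The agentive form *mawoflane* — last vowel /e/ (an unrounded vowel) → -ted → *mawoflaneted*.

mawoflaneted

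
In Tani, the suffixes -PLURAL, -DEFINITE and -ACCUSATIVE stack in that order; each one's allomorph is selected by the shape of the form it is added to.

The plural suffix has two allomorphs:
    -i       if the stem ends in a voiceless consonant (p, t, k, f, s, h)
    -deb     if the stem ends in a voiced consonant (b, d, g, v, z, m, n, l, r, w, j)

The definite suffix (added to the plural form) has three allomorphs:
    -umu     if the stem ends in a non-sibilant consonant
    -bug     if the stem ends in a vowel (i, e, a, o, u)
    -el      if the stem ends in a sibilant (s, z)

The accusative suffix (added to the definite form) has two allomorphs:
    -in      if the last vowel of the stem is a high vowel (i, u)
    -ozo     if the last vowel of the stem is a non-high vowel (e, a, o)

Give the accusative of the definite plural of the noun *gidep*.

gidepibugin

Since the final consonant of *gidep* is /p/ (voiceless), it takes -i, giving *gidepi*.
Since the final sound of the plural form *gidepi* is /i/ (a vowel), it takes -bug, giving *gidepibug*.
The definite form *gidepibug*: last vowel = /u/, a high vowel → -in → *gidepibugin*.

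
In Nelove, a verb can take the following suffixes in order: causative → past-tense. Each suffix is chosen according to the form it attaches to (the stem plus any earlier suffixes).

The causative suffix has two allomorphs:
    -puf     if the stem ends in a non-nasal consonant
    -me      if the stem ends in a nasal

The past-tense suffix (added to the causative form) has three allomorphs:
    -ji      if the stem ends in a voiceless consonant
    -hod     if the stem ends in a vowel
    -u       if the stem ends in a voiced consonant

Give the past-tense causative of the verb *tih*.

tihpufji

*tih* — final consonant /h/ (non-nasal) → -puf → *tihpuf*.
Since the final sound of the causative form *tihpuf* is /f/ (a voiceless consonant), it takes -ji, giving *tihpufji*.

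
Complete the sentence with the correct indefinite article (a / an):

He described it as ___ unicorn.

The indefinite article is chosen by the initial *sound* of the following word, not its spelling.
*unicorn* begins with the sound /juː/ (u pronounced /juː/) — a consonant sound.
So the article is *a*: He described it as a unicorn.

a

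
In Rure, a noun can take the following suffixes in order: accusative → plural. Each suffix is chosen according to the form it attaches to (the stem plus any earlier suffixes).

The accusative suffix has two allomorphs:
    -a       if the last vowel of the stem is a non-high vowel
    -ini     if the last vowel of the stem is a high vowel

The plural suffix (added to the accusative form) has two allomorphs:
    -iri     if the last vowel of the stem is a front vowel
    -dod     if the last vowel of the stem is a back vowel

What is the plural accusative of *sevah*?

The last vowel of *sevah* is /a/, which is a non-high vowel, so the accusative suffix is -a, giving *sevaha*.
The accusative form *sevaha*: last vowel = /a/, a back vowel → -dod → *sevahadod*.

sevahadod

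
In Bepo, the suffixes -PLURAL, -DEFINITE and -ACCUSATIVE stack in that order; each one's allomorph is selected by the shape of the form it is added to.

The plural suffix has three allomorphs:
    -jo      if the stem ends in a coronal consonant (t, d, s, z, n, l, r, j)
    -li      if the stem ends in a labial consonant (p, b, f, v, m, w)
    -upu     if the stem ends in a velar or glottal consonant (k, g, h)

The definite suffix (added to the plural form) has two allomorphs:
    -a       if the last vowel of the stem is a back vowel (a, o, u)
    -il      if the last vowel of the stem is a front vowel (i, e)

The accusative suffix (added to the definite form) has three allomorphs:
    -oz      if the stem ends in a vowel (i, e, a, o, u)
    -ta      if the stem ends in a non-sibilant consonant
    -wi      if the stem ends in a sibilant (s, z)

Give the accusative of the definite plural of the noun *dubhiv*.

dubhivliilta

Since the final consonant of *dubhiv* is /v/ (labial), it takes -li, giving *dubhivli*.
The last vowel of the plural form *dubhivli* is /i/, which is a front vowel, so the definite suffix is -il, giving *dubhivliil*.
The final sound of the definite form *dubhivliil* is /l/, which is a non-sibilant consonant, so the accusative suffix is -ta, giving *dubhivliilta*.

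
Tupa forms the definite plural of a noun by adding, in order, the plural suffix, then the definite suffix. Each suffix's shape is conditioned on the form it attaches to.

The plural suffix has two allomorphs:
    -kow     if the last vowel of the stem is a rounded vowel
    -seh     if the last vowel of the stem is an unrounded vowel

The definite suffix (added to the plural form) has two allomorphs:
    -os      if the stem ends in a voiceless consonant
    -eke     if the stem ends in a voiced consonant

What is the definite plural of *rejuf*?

rejufkoweke

*rejuf* — last vowel /u/ (a rounded vowel) → -kow → *rejufkow*.
The final consonant of the plural form *rejufkow* is /w/, which is voiced, so the definite suffix is -eke, giving *rejufkoweke*.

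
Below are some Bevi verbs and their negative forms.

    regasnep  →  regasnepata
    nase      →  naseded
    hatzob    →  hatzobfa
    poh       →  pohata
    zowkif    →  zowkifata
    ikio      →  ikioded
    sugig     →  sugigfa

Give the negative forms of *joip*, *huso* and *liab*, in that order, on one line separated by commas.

The suffix is conditioned by the final sound: -ata when the stem ends in a voiceless consonant (*regasnep*, *poh*, *zowkif*); -fa when the stem ends in a voiced consonant (*hatzob*, *sugig*); -ded when the stem ends in a vowel (*nase*, *ikio*).
*joip*: final sound = /p/, a voiceless consonant → -ata → *joipata*.
*huso*: final sound = /o/, a vowel → -ded → *husoded*.
*liab*: final sound = /b/, a voiced consonant → -fa → *liabfa*.

joipata, husoded, liabfa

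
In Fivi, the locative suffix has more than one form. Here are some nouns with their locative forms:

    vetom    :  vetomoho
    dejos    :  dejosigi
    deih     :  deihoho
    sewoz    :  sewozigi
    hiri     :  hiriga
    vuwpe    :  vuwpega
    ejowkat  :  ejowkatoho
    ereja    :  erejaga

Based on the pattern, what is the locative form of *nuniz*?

nunizigi

The alternation tracks the final sound of the stem — -igi when the stem ends in a sibilant (*dejos*, *sewoz*); -oho when the stem ends in a non-sibilant consonant (*vetom*, *deih*, *ejowkat*); -ga when the stem ends in a vowel (*hiri*, *vuwpe*, *ereja*).
Since the final sound of *nuniz* is /z/ (a sibilant), it takes -igi, giving *nunizigi*.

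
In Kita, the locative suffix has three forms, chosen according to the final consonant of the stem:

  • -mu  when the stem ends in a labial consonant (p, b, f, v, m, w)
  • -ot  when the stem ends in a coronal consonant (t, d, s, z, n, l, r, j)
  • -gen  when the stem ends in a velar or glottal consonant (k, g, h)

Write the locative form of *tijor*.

*tijor*: final consonant = /r/, coronal → -ot → *tijorot*.

tijorot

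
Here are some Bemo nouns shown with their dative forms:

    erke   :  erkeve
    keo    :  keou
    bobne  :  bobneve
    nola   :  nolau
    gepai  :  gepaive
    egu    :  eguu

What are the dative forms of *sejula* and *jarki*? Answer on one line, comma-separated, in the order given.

sejulau, jarkive

The alternation tracks the last vowel of the stem — -ve when the last vowel of the stem is a front vowel (*erke*, *bobne*, *gepai*); -u when the last vowel of the stem is a back vowel (*keo*, *nola*, *egu*).
*sejula* — last vowel /a/ (a back vowel) → -u → *sejulau*.
The last vowel of *jarki* is /i/, which is a front vowel, so the suffix is -ve, giving *jarkive*.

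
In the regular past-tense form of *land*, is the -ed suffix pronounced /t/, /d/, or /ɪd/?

The stem *land* ends in /t/ or /d/.
The -ed suffix is realized as /ɪd/ after /t, d/; as /t/ after other voiceless consonants; and as /d/ after other voiced sounds.
So -ed on *land* is pronounced /ɪd/.

/ɪd/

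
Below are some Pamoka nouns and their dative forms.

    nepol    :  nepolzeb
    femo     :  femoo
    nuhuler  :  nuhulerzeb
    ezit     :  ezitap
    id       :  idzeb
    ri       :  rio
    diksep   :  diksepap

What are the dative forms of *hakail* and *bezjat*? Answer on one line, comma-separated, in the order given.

hakailzeb, bezjatap

The suffix is conditioned by the final sound: -ap when the stem ends in a voiceless consonant (*ezit*, *diksep*); -zeb when the stem ends in a voiced consonant (*nepol*, *nuhuler*, *id*); -o when the stem ends in a vowel (*femo*, *ri*).
*hakail* — final sound /l/ (a voiced consonant) → -zeb → *hakailzeb*.
The final sound of *bezjat* is /t/, which is a voiceless consonant, so the suffix is -ap, giving *bezjatap*.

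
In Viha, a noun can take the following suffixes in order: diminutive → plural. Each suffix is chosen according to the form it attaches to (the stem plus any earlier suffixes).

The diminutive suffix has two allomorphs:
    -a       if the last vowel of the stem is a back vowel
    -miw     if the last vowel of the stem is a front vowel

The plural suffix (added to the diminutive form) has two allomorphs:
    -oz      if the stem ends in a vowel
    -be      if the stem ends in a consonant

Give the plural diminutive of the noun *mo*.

*mo* — last vowel /o/ (a back vowel) → -a → *moa*.
Since the final sound of the diminutive form *moa* is /a/ (a vowel), it takes -oz, giving *moaoz*.

moaoz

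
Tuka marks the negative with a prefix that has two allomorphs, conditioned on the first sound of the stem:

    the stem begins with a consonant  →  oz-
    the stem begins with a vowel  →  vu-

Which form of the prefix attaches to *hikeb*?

Since the first sound of *hikeb* is /h/ (a consonant), it takes oz-.

oz-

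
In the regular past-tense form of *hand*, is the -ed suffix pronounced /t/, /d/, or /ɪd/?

The stem *hand* ends in /t/ or /d/.
The -ed suffix is realized as /ɪd/ after /t, d/; as /t/ after other voiceless consonants; and as /d/ after other voiced sounds.
So -ed on *hand* is pronounced /ɪd/.

/ɪd/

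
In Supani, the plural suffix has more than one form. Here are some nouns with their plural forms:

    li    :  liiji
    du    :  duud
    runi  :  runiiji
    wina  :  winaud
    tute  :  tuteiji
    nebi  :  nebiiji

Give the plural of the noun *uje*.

ujeiji

Looking at the last vowel of each stem: -iji when the last vowel of the stem is a front vowel (*li*, *runi*, *tute*, *nebi*); -ud when the last vowel of the stem is a back vowel (*du*, *wina*).
*uje*: last vowel = /e/, a front vowel → -iji → *ujeiji*.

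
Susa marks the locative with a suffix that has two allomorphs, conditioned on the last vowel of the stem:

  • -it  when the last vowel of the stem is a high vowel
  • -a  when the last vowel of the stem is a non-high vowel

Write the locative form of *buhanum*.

buhanumit

Since the last vowel of *buhanum* is /u/ (a high vowel), it takes -it, giving *buhanumit*.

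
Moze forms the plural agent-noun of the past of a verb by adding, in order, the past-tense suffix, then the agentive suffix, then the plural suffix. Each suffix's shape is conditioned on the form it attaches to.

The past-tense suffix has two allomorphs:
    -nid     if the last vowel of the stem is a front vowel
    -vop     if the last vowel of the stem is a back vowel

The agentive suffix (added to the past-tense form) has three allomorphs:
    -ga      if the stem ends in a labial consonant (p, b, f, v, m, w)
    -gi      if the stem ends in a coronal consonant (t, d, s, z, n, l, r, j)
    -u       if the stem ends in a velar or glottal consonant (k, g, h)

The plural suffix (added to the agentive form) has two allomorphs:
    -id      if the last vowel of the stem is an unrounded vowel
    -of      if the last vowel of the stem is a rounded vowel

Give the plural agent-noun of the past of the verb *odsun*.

odsunvopgaid

*odsun*: last vowel = /u/, a back vowel → -vop → *odsunvop*.
The past-tense form *odsunvop*: final consonant = /p/, labial → -ga → *odsunvopga*.
The agentive form *odsunvopga*: last vowel = /a/, an unrounded vowel → -id → *odsunvopgaid*.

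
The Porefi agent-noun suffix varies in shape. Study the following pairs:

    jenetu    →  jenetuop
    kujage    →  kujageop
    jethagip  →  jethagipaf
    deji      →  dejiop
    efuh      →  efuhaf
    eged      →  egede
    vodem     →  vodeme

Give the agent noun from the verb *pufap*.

pufapaf

Looking at the final sound of each stem: -af when the stem ends in a voiceless consonant (*jethagip*, *efuh*); -e when the stem ends in a voiced consonant (*eged*, *vodem*); -op when the stem ends in a vowel (*jenetu*, *kujage*, *deji*).
Since the final sound of *pufap* is /p/ (a voiceless consonant), it takes -af, giving *pufapaf*.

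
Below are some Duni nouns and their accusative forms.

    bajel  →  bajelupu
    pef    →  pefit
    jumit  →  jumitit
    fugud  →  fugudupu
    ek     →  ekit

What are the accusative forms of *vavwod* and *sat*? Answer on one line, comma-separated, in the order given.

vavwodupu, satit

The suffix is conditioned by the final consonant: -it when the stem ends in a voiceless consonant (*pef*, *jumit*, *ek*); -upu when the stem ends in a voiced consonant (*bajel*, *fugud*).
The final consonant of *vavwod* is /d/, which is voiced, so the suffix is -upu, giving *vavwodupu*.
Since the final consonant of *sat* is /t/ (voiceless), it takes -it, giving *satit*.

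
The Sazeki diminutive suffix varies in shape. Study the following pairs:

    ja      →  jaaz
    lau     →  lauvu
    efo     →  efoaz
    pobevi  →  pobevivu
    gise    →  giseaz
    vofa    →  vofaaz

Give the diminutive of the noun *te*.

The suffix is conditioned by the last vowel: -vu when the last vowel of the stem is a high vowel (*lau*, *pobevi*); -az when the last vowel of the stem is a non-high vowel (*ja*, *efo*, *gise*, *vofa*).
Since the last vowel of *te* is /e/ (a non-high vowel), it takes -az, giving *teaz*.

teaz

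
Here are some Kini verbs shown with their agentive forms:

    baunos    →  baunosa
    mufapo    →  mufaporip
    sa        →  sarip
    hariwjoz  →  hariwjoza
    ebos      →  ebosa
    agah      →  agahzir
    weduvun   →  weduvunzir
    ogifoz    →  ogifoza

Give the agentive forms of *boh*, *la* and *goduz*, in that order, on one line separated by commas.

The alternation tracks the final sound of the stem — -a when the stem ends in a sibilant (*baunos*, *hariwjoz*, *ebos*, *ogifoz*); -zir when the stem ends in a non-sibilant consonant (*agah*, *weduvun*); -rip when the stem ends in a vowel (*mufapo*, *sa*).
*boh*: final sound = /h/, a non-sibilant consonant → -zir → *bohzir*.
The final sound of *la* is /a/, which is a vowel, so the suffix is -rip, giving *larip*.
*goduz*: final sound = /z/, a sibilant → -a → *goduza*.

bohzir, larip, goduza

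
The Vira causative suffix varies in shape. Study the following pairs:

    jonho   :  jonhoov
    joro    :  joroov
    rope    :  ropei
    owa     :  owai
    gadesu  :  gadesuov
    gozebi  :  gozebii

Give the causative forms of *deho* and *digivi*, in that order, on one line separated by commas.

dehoov, digivii

The alternation tracks the last vowel of the stem — -ov when the last vowel of the stem is a rounded vowel (*jonho*, *joro*, *gadesu*); -i when the last vowel of the stem is an unrounded vowel (*rope*, *owa*, *gozebi*).
The last vowel of *deho* is /o/, which is a rounded vowel, so the suffix is -ov, giving *dehoov*.
The last vowel of *digivi* is /i/, which is an unrounded vowel, so the suffix is -i, giving *digivii*.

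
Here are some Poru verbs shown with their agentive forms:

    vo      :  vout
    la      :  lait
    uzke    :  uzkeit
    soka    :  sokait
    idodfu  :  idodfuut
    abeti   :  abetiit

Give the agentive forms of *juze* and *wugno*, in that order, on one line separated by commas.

juzeit, wugnout

The alternation tracks the last vowel of the stem — -ut when the last vowel of the stem is a rounded vowel (*vo*, *idodfu*); -it when the last vowel of the stem is an unrounded vowel (*la*, *uzke*, *soka*, *abeti*).
*juze*: last vowel = /e/, an unrounded vowel → -it → *juzeit*.
*wugno*: last vowel = /o/, a rounded vowel → -ut → *wugnout*.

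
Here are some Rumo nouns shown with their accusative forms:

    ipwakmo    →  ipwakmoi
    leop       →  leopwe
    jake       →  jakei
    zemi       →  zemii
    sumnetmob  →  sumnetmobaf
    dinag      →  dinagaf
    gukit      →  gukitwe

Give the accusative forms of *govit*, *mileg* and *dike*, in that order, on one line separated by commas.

govitwe, milegaf, dikei

The suffix is conditioned by the final sound: -we when the stem ends in a voiceless consonant (*leop*, *gukit*); -af when the stem ends in a voiced consonant (*sumnetmob*, *dinag*); -i when the stem ends in a vowel (*ipwakmo*, *jake*, *zemi*).
Since the final sound of *govit* is /t/ (a voiceless consonant), it takes -we, giving *govitwe*.
*mileg*: final sound = /g/, a voiced consonant → -af → *milegaf*.
*dike* — final sound /e/ (a vowel) → -i → *dikei*.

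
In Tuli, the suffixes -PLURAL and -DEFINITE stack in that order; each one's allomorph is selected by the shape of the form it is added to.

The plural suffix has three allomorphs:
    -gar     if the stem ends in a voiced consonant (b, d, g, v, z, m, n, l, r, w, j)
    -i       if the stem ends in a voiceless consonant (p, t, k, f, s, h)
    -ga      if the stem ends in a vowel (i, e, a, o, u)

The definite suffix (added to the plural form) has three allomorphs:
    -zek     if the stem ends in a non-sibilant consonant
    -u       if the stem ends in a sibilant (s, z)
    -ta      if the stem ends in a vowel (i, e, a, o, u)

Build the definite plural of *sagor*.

The final sound of *sagor* is /r/, which is a voiced consonant, so the plural suffix is -gar, giving *sagorgar*.
The final sound of the plural form *sagorgar* is /r/, which is a non-sibilant consonant, so the definite suffix is -zek, giving *sagorgarzek*.

sagorgarzek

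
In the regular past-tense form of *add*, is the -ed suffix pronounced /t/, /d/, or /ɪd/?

/ɪd/

The stem *add* ends in /t/ or /d/.
The -ed suffix is realized as /ɪd/ after /t, d/; as /t/ after other voiceless consonants; and as /d/ after other voiced sounds.
So -ed on *add* is pronounced /ɪd/.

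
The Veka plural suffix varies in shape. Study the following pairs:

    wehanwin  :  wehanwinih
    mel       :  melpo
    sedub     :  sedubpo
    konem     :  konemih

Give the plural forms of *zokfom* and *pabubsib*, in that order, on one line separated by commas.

zokfomih, pabubsibpo

The pattern is nasality of the final consonant: -ih when the stem ends in a nasal (*wehanwin*, *konem*); -po when the stem ends in a non-nasal consonant (*mel*, *sedub*).
*zokfom* — final consonant /m/ (a nasal) → -ih → *zokfomih*.
*pabubsib* — final consonant /b/ (non-nasal) → -po → *pabubsibpo*.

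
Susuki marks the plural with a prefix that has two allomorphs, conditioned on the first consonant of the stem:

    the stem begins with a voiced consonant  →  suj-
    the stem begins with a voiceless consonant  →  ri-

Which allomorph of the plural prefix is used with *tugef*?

*tugef*: first consonant = /t/, voiceless → ri-.

ri-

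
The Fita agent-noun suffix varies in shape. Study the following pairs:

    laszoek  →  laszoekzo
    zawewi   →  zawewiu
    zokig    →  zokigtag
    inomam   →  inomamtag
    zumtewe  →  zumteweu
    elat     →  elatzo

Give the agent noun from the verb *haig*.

haigtag

The pattern is voicing of the final sound: -zo when the stem ends in a voiceless consonant (*laszoek*, *elat*); -tag when the stem ends in a voiced consonant (*zokig*, *inomam*); -u when the stem ends in a vowel (*zawewi*, *zumtewe*).
*haig* — final sound /g/ (a voiced consonant) → -tag → *haigtag*.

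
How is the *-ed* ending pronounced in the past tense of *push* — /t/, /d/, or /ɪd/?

/t/

The stem *push* ends in a voiceless consonant other than /t/.
The -ed suffix is realized as /ɪd/ after /t, d/; as /t/ after other voiceless consonants; and as /d/ after other voiced sounds.
So -ed on *push* is pronounced /t/.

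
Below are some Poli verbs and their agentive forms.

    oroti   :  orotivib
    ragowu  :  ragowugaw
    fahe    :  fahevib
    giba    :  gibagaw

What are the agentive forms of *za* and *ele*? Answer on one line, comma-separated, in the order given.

Looking at the last vowel of each stem: -vib when the last vowel of the stem is a front vowel (*oroti*, *fahe*); -gaw when the last vowel of the stem is a back vowel (*ragowu*, *giba*).
Since the last vowel of *za* is /a/ (a back vowel), it takes -gaw, giving *zagaw*.
*ele* — last vowel /e/ (a front vowel) → -vib → *elevib*.

zagaw, elevib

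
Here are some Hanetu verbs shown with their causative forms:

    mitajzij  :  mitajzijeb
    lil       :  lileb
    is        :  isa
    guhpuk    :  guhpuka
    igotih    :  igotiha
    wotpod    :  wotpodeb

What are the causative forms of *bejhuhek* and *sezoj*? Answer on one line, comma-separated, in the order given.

bejhuheka, sezojeb

Looking at the final consonant of each stem: -a when the stem ends in a voiceless consonant (*is*, *guhpuk*, *igotih*); -eb when the stem ends in a voiced consonant (*mitajzij*, *lil*, *wotpod*).
*bejhuhek* — final consonant /k/ (voiceless) → -a → *bejhuheka*.
The final consonant of *sezoj* is /j/, which is voiced, so the suffix is -eb, giving *sezojeb*.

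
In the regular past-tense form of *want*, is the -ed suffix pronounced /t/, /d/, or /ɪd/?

The stem *want* ends in /t/ or /d/.
The -ed suffix is realized as /ɪd/ after /t, d/; as /t/ after other voiceless consonants; and as /d/ after other voiced sounds.
So -ed on *want* is pronounced /ɪd/.

/ɪd/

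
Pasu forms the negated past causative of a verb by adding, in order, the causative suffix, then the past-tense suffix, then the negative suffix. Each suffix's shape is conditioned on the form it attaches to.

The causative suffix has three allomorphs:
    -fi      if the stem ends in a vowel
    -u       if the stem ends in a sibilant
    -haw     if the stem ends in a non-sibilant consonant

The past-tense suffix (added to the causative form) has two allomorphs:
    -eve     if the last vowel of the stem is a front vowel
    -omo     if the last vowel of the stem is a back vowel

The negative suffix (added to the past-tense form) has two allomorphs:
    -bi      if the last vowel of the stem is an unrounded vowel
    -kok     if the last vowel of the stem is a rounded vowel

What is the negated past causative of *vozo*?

*vozo* — final sound /o/ (a vowel) → -fi → *vozofi*.
Since the last vowel of the causative form *vozofi* is /i/ (a front vowel), it takes -eve, giving *vozofieve*.
Since the last vowel of the past-tense form *vozofieve* is /e/ (an unrounded vowel), it takes -bi, giving *vozofievebi*.

vozofievebi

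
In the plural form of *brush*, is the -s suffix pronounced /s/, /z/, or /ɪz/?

/ɪz/

The stem *brush* ends in a sibilant (/s, z, ʃ, ʒ, tʃ, dʒ/).
The plural suffix surfaces as /ɪz/ after sibilants, /s/ after other voiceless consonants, and /z/ after other voiced sounds.
So the plural -s on *brush* is pronounced /ɪz/.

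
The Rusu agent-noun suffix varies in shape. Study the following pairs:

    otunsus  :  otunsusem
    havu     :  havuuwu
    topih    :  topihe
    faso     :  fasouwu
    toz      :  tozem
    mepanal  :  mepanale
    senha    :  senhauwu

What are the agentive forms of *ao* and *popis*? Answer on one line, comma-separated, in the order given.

The alternation tracks the final sound of the stem — -em when the stem ends in a sibilant (*otunsus*, *toz*); -e when the stem ends in a non-sibilant consonant (*topih*, *mepanal*); -uwu when the stem ends in a vowel (*havu*, *faso*, *senha*).
Since the final sound of *ao* is /o/ (a vowel), it takes -uwu, giving *aouwu*.
Since the final sound of *popis* is /s/ (a sibilant), it takes -em, giving *popisem*.

aouwu, popisem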